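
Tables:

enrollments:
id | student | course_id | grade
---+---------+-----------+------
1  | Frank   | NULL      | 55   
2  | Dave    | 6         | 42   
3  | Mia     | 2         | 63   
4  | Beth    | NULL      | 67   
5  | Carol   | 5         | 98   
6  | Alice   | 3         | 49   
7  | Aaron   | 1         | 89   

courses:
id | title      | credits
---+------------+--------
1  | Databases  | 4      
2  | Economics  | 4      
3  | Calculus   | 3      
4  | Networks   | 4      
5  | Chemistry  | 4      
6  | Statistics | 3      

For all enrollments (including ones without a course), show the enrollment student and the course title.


LEFT JOIN keeps every row from enrollments (the left table); where course_id has no match in courses, the course columns become NULL. Walk through each enrollment:
  - enrollment 1 (Frank): course_id=NULL, no match -> kept with NULL
  - enrollment 2 (Dave): course_id=6 -> matches Statistics
  - enrollment 3 (Mia): course_id=2 -> matches Economics
  - enrollment 4 (Beth): course_id=NULL, no match -> kept with NULL
  - enrollment 5 (Carol): course_id=5 -> matches Chemistry
  - enrollment 6 (Alice): course_id=3 -> matches Calculus
  - enrollment 7 (Aaron): course_id=1 -> matches Databases
All 7 rows appear; 2 have NULL course.

SQL:
SELECT a.student, b.title AS course
FROM enrollments a
LEFT JOIN courses b ON a.course_id = b.id

Result:
student | course    
--------+-----------
Frank   | NULL      
Dave    | Statistics
Mia     | Economics 
Beth    | NULL      
Carol   | Chemistry 
Alice   | Calculus  
Aaron   | Databases 


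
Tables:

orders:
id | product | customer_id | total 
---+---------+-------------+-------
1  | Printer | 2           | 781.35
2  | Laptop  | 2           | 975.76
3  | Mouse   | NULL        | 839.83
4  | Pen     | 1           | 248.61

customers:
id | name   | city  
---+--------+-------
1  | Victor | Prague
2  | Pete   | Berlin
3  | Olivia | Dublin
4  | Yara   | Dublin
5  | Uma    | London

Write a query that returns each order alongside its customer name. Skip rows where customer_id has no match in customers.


INNER JOIN keeps only orders rows whose customer_id matches an id in customers. Walk through each order:
  - order 1 (Printer): customer_id=2 -> matches Pete
  - order 2 (Laptop): customer_id=2 -> matches Pete
  - order 3 (Mouse): customer_id=NULL, no match -> dropped
  - order 4 (Pen): customer_id=1 -> matches Victor
So 1 of 4 rows is dropped.

SQL:
SELECT a.product, b.name AS customer
FROM orders a
INNER JOIN customers b ON a.customer_id = b.id

Result:
product | customer
--------+---------
Printer | Pete    
Laptop  | Pete    
Pen     | Victor  


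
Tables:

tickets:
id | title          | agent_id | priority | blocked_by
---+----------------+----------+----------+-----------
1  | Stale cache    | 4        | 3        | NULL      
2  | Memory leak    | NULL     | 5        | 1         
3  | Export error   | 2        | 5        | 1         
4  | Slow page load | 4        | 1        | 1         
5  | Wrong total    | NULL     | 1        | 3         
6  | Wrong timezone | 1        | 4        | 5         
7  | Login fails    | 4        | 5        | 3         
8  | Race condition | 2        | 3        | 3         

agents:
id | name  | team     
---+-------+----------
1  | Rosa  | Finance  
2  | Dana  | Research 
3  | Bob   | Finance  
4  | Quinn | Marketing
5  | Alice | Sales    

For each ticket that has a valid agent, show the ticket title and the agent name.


INNER JOIN keeps only tickets rows whose agent_id matches an id in agents. Walk through each ticket:
  - ticket 1 (Stale cache): agent_id=4 -> matches Quinn
  - ticket 2 (Memory leak): agent_id=NULL, no match -> dropped
  - ticket 3 (Export error): agent_id=2 -> matches Dana
  - ticket 4 (Slow page load): agent_id=4 -> matches Quinn
  - ticket 5 (Wrong total): agent_id=NULL, no match -> dropped
  - ticket 6 (Wrong timezone): agent_id=1 -> matches Rosa
  - ticket 7 (Login fails): agent_id=4 -> matches Quinn
  - ticket 8 (Race condition): agent_id=2 -> matches Dana
So 2 of 8 rows are dropped.

SQL:
SELECT a.title, b.name AS agent
FROM tickets a
INNER JOIN agents b ON a.agent_id = b.id

Result:
title          | agent
---------------+------
Stale cache    | Quinn
Export error   | Dana 
Slow page load | Quinn
Wrong timezone | Rosa 
Login fails    | Quinn
Race condition | Dana 


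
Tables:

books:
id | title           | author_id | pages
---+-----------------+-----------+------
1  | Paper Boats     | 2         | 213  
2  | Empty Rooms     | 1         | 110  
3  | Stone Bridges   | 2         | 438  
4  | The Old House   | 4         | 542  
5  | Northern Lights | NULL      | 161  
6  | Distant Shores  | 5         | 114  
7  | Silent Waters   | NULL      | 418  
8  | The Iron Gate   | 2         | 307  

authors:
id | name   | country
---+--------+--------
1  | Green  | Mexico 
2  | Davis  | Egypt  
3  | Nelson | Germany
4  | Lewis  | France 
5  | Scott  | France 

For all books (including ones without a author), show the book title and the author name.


LEFT JOIN keeps every row from books (the left table); where author_id has no match in authors, the author columns become NULL. Walk through each book:
  - book 1 (Paper Boats): author_id=2 -> matches Davis
  - book 2 (Empty Rooms): author_id=1 -> matches Green
  - book 3 (Stone Bridges): author_id=2 -> matches Davis
  - book 4 (The Old House): author_id=4 -> matches Lewis
  - book 5 (Northern Lights): author_id=NULL, no match -> kept with NULL
  - book 6 (Distant Shores): author_id=5 -> matches Scott
  - book 7 (Silent Waters): author_id=NULL, no match -> kept with NULL
  - book 8 (The Iron Gate): author_id=2 -> matches Davis
All 8 rows appear; 2 have NULL author.

SQL:
SELECT a.title, b.name AS author
FROM books a
LEFT JOIN authors b ON a.author_id = b.id

Result:
title           | author
----------------+-------
Paper Boats     | Davis 
Empty Rooms     | Green 
Stone Bridges   | Davis 
The Old House   | Lewis 
Northern Lights | NULL  
Distant Shores  | Scott 
Silent Waters   | NULL  
The Iron Gate   | Davis 


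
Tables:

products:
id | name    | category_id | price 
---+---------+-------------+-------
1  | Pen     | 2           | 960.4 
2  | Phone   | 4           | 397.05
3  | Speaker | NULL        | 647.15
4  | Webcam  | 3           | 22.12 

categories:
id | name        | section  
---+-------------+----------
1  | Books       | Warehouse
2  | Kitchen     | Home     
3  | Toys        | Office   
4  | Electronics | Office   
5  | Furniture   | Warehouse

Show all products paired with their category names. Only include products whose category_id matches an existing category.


INNER JOIN keeps only products rows whose category_id matches an id in categories. Walk through each product:
  - product 1 (Pen): category_id=2 -> matches Kitchen
  - product 2 (Phone): category_id=4 -> matches Electronics
  - product 3 (Speaker): category_id=NULL, no match -> dropped
  - product 4 (Webcam): category_id=3 -> matches Toys
So 1 of 4 rows is dropped.

SQL:
SELECT a.name, b.name AS category
FROM products a
INNER JOIN categories b ON a.category_id = b.id

Result:
name   | category   
-------+------------
Pen    | Kitchen    
Phone  | Electronics
Webcam | Toys       


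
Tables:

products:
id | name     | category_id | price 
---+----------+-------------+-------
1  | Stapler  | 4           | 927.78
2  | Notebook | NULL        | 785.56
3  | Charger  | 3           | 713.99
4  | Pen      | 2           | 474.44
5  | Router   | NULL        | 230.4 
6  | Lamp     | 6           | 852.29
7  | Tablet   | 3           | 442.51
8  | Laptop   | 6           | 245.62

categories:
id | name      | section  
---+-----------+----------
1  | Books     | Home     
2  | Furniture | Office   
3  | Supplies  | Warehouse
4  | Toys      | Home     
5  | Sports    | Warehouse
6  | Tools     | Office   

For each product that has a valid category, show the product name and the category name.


INNER JOIN keeps only products rows whose category_id matches an id in categories. Walk through each product:
  - product 1 (Stapler): category_id=4 -> matches Toys
  - product 2 (Notebook): category_id=NULL, no match -> dropped
  - product 3 (Charger): category_id=3 -> matches Supplies
  - product 4 (Pen): category_id=2 -> matches Furniture
  - product 5 (Router): category_id=NULL, no match -> dropped
  - product 6 (Lamp): category_id=6 -> matches Tools
  - product 7 (Tablet): category_id=3 -> matches Supplies
  - product 8 (Laptop): category_id=6 -> matches Tools
So 2 of 8 rows are dropped.

SQL:
SELECT a.name, b.name AS category
FROM products a
INNER JOIN categories b ON a.category_id = b.id

Result:
name    | category 
--------+----------
Stapler | Toys     
Charger | Supplies 
Pen     | Furniture
Lamp    | Tools    
Tablet  | Supplies 
Laptop  | Tools    


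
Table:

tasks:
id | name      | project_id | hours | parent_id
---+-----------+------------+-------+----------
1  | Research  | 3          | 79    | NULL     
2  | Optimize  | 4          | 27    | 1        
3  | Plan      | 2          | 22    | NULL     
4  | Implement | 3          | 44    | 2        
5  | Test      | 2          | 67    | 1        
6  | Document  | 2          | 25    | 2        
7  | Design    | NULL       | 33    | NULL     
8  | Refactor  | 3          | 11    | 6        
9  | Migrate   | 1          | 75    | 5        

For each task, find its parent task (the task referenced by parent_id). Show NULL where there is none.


This is a self-join: tasks is joined to a second copy of itself, matching each row's parent_id to another row's id. Use LEFT JOIN so rows with parent_id=NULL are kept.
  - task 1 (Research): parent_id=NULL -> NULL
  - task 2 (Optimize): parent_id=1 -> Research
  - task 3 (Plan): parent_id=NULL -> NULL
  - task 4 (Implement): parent_id=2 -> Optimize
  - task 5 (Test): parent_id=1 -> Research
  - task 6 (Document): parent_id=2 -> Optimize
  - task 7 (Design): parent_id=NULL -> NULL
  - task 8 (Refactor): parent_id=6 -> Document
  - task 9 (Migrate): parent_id=5 -> Test

SQL:
SELECT a.name AS item, b.name AS parent
FROM tasks a
LEFT JOIN tasks b ON a.parent_id = b.id

Result:
item      | parent  
----------+---------
Research  | NULL    
Optimize  | Research
Plan      | NULL    
Implement | Optimize
Test      | Research
Document  | Optimize
Design    | NULL    
Refactor  | Document
Migrate   | Test    


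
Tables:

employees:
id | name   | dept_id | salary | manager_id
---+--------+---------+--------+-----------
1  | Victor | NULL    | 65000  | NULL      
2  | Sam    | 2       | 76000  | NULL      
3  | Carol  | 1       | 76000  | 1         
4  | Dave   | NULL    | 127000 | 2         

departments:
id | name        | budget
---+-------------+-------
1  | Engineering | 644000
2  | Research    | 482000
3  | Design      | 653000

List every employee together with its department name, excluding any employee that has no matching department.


INNER JOIN keeps only employees rows whose dept_id matches an id in departments. Walk through each employee:
  - employee 1 (Victor): dept_id=NULL, no match -> dropped
  - employee 2 (Sam): dept_id=2 -> matches Research
  - employee 3 (Carol): dept_id=1 -> matches Engineering
  - employee 4 (Dave): dept_id=NULL, no match -> dropped
So 2 of 4 rows are dropped.

SQL:
SELECT a.name, b.name AS department
FROM employees a
INNER JOIN departments b ON a.dept_id = b.id

Result:
name  | department 
------+------------
Sam   | Research   
Carol | Engineering


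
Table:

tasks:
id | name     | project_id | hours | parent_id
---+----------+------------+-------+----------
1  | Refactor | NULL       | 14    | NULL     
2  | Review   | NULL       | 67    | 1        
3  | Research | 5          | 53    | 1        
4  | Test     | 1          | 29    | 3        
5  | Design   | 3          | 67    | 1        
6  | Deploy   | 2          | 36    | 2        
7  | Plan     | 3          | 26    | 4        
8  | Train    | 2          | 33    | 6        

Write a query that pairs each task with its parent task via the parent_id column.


This is a self-join: tasks is joined to a second copy of itself, matching each row's parent_id to another row's id. Use LEFT JOIN so rows with parent_id=NULL are kept.
  - task 1 (Refactor): parent_id=NULL -> NULL
  - task 2 (Review): parent_id=1 -> Refactor
  - task 3 (Research): parent_id=1 -> Refactor
  - task 4 (Test): parent_id=3 -> Research
  - task 5 (Design): parent_id=1 -> Refactor
  - task 6 (Deploy): parent_id=2 -> Review
  - task 7 (Plan): parent_id=4 -> Test
  - task 8 (Train): parent_id=6 -> Deploy

SQL:
SELECT a.name AS item, b.name AS parent
FROM tasks a
LEFT JOIN tasks b ON a.parent_id = b.id

Result:
item     | parent  
---------+---------
Refactor | NULL    
Review   | Refactor
Research | Refactor
Test     | Research
Design   | Refactor
Deploy   | Review  
Plan     | Test    
Train    | Deploy  


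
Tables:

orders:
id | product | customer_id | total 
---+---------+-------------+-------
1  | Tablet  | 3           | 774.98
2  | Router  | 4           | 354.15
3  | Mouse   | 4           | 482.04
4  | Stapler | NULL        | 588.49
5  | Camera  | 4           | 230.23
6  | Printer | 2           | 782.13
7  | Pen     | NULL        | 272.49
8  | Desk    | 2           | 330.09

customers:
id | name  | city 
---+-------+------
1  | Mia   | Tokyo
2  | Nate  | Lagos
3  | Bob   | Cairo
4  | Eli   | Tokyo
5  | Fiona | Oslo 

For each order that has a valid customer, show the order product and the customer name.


INNER JOIN keeps only orders rows whose customer_id matches an id in customers. Walk through each order:
  - order 1 (Tablet): customer_id=3 -> matches Bob
  - order 2 (Router): customer_id=4 -> matches Eli
  - order 3 (Mouse): customer_id=4 -> matches Eli
  - order 4 (Stapler): customer_id=NULL, no match -> dropped
  - order 5 (Camera): customer_id=4 -> matches Eli
  - order 6 (Printer): customer_id=2 -> matches Nate
  - order 7 (Pen): customer_id=NULL, no match -> dropped
  - order 8 (Desk): customer_id=2 -> matches Nate
So 2 of 8 rows are dropped.

SQL:
SELECT a.product, b.name AS customer
FROM orders a
INNER JOIN customers b ON a.customer_id = b.id

Result:
product | customer
--------+---------
Tablet  | Bob     
Router  | Eli     
Mouse   | Eli     
Camera  | Eli     
Printer | Nate    
Desk    | Nate    


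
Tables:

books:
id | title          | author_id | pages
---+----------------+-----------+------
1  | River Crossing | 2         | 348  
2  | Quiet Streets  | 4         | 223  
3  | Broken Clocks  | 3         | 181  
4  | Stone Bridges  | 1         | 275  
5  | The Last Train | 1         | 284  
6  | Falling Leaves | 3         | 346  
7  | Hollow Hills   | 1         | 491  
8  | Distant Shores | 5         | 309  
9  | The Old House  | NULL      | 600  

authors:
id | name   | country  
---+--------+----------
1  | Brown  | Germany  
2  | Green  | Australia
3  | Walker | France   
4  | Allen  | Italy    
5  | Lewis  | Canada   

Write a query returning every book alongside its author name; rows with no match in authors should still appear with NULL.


LEFT JOIN keeps every row from books (the left table); where author_id has no match in authors, the author columns become NULL. Walk through each book:
  - book 1 (River Crossing): author_id=2 -> matches Green
  - book 2 (Quiet Streets): author_id=4 -> matches Allen
  - book 3 (Broken Clocks): author_id=3 -> matches Walker
  - book 4 (Stone Bridges): author_id=1 -> matches Brown
  - book 5 (The Last Train): author_id=1 -> matches Brown
  - book 6 (Falling Leaves): author_id=3 -> matches Walker
  - book 7 (Hollow Hills): author_id=1 -> matches Brown
  - book 8 (Distant Shores): author_id=5 -> matches Lewis
  - book 9 (The Old House): author_id=NULL, no match -> kept with NULL
All 9 rows appear; 1 has NULL author.

SQL:
SELECT a.title, b.name AS author
FROM books a
LEFT JOIN authors b ON a.author_id = b.id

Result:
title          | author
---------------+-------
River Crossing | Green 
Quiet Streets  | Allen 
Broken Clocks  | Walker
Stone Bridges  | Brown 
The Last Train | Brown 
Falling Leaves | Walker
Hollow Hills   | Brown 
Distant Shores | Lewis 
The Old House  | NULL  


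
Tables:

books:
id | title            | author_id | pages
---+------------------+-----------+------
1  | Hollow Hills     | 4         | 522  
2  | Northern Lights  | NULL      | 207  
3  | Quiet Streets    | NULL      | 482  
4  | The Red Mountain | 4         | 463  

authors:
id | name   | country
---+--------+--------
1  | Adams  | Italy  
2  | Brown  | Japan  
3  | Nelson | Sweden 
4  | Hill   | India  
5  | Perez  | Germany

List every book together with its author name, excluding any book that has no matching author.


INNER JOIN keeps only books rows whose author_id matches an id in authors. Walk through each book:
  - book 1 (Hollow Hills): author_id=4 -> matches Hill
  - book 2 (Northern Lights): author_id=NULL, no match -> dropped
  - book 3 (Quiet Streets): author_id=NULL, no match -> dropped
  - book 4 (The Red Mountain): author_id=4 -> matches Hill
So 2 of 4 rows are dropped.

SQL:
SELECT a.title, b.name AS author
FROM books a
INNER JOIN authors b ON a.author_id = b.id

Result:
title            | author
-----------------+-------
Hollow Hills     | Hill  
The Red Mountain | Hill  


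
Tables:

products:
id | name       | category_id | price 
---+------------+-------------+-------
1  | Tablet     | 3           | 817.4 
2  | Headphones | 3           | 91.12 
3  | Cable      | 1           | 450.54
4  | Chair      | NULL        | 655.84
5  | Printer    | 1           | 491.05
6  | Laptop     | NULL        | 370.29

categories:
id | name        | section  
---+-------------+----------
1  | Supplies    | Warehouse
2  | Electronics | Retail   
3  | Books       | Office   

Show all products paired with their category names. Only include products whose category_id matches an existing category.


INNER JOIN keeps only products rows whose category_id matches an id in categories. Walk through each product:
  - product 1 (Tablet): category_id=3 -> matches Books
  - product 2 (Headphones): category_id=3 -> matches Books
  - product 3 (Cable): category_id=1 -> matches Supplies
  - product 4 (Chair): category_id=NULL, no match -> dropped
  - product 5 (Printer): category_id=1 -> matches Supplies
  - product 6 (Laptop): category_id=NULL, no match -> dropped
So 2 of 6 rows are dropped.

SQL:
SELECT a.name, b.name AS category
FROM products a
INNER JOIN categories b ON a.category_id = b.id

Result:
name       | category
-----------+---------
Tablet     | Books   
Headphones | Books   
Cable      | Supplies
Printer    | Supplies


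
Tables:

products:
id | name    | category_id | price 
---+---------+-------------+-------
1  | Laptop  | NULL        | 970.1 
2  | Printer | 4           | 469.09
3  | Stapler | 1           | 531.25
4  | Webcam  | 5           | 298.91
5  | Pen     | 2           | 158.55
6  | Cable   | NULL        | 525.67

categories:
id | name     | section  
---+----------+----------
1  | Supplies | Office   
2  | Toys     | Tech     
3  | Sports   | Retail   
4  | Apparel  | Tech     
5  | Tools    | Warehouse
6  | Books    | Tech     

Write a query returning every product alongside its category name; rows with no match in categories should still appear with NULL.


LEFT JOIN keeps every row from products (the left table); where category_id has no match in categories, the category columns become NULL. Walk through each product:
  - product 1 (Laptop): category_id=NULL, no match -> kept with NULL
  - product 2 (Printer): category_id=4 -> matches Apparel
  - product 3 (Stapler): category_id=1 -> matches Supplies
  - product 4 (Webcam): category_id=5 -> matches Tools
  - product 5 (Pen): category_id=2 -> matches Toys
  - product 6 (Cable): category_id=NULL, no match -> kept with NULL
All 6 rows appear; 2 have NULL category.

SQL:
SELECT a.name, b.name AS category
FROM products a
LEFT JOIN categories b ON a.category_id = b.id

Result:
name    | category
--------+---------
Laptop  | NULL    
Printer | Apparel 
Stapler | Supplies
Webcam  | Tools   
Pen     | Toys    
Cable   | NULL    


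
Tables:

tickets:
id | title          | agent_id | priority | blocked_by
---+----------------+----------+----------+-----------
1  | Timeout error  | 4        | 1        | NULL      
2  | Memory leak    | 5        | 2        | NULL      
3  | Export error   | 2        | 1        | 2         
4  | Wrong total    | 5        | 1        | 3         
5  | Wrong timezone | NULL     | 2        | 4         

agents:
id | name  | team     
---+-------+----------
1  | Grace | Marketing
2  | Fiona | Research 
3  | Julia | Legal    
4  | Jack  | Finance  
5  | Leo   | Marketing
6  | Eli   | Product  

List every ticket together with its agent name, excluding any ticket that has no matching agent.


INNER JOIN keeps only tickets rows whose agent_id matches an id in agents. Walk through each ticket:
  - ticket 1 (Timeout error): agent_id=4 -> matches Jack
  - ticket 2 (Memory leak): agent_id=5 -> matches Leo
  - ticket 3 (Export error): agent_id=2 -> matches Fiona
  - ticket 4 (Wrong total): agent_id=5 -> matches Leo
  - ticket 5 (Wrong timezone): agent_id=NULL, no match -> dropped
So 1 of 5 rows is dropped.

SQL:
SELECT a.title, b.name AS agent
FROM tickets a
INNER JOIN agents b ON a.agent_id = b.id

Result:
title         | agent
--------------+------
Timeout error | Jack 
Memory leak   | Leo  
Export error  | Fiona
Wrong total   | Leo  


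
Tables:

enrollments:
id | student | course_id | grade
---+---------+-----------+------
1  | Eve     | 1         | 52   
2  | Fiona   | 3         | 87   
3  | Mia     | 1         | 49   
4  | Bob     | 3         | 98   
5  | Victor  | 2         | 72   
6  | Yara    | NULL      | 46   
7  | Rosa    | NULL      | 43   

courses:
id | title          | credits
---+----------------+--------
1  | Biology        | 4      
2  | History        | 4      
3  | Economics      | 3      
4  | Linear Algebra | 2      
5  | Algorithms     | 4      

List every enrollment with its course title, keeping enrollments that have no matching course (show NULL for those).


LEFT JOIN keeps every row from enrollments (the left table); where course_id has no match in courses, the course columns become NULL. Walk through each enrollment:
  - enrollment 1 (Eve): course_id=1 -> matches Biology
  - enrollment 2 (Fiona): course_id=3 -> matches Economics
  - enrollment 3 (Mia): course_id=1 -> matches Biology
  - enrollment 4 (Bob): course_id=3 -> matches Economics
  - enrollment 5 (Victor): course_id=2 -> matches History
  - enrollment 6 (Yara): course_id=NULL, no match -> kept with NULL
  - enrollment 7 (Rosa): course_id=NULL, no match -> kept with NULL
All 7 rows appear; 2 have NULL course.

SQL:
SELECT a.student, b.title AS course
FROM enrollments a
LEFT JOIN courses b ON a.course_id = b.id

Result:
student | course   
--------+----------
Eve     | Biology  
Fiona   | Economics
Mia     | Biology  
Bob     | Economics
Victor  | History  
Yara    | NULL     
Rosa    | NULL     


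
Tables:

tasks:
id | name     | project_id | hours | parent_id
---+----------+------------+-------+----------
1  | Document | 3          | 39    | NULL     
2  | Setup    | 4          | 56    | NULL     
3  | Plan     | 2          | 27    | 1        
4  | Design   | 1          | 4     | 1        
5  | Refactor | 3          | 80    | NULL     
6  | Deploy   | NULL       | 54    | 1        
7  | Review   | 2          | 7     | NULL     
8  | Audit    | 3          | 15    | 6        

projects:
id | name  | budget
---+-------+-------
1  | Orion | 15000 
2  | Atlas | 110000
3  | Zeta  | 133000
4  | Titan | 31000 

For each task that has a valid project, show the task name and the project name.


INNER JOIN keeps only tasks rows whose project_id matches an id in projects. Walk through each task:
  - task 1 (Document): project_id=3 -> matches Zeta
  - task 2 (Setup): project_id=4 -> matches Titan
  - task 3 (Plan): project_id=2 -> matches Atlas
  - task 4 (Design): project_id=1 -> matches Orion
  - task 5 (Refactor): project_id=3 -> matches Zeta
  - task 6 (Deploy): project_id=NULL, no match -> dropped
  - task 7 (Review): project_id=2 -> matches Atlas
  - task 8 (Audit): project_id=3 -> matches Zeta
So 1 of 8 rows is dropped.

SQL:
SELECT a.name, b.name AS project
FROM tasks a
INNER JOIN projects b ON a.project_id = b.id

Result:
name     | project
---------+--------
Document | Zeta   
Setup    | Titan  
Plan     | Atlas  
Design   | Orion  
Refactor | Zeta   
Review   | Atlas  
Audit    | Zeta   


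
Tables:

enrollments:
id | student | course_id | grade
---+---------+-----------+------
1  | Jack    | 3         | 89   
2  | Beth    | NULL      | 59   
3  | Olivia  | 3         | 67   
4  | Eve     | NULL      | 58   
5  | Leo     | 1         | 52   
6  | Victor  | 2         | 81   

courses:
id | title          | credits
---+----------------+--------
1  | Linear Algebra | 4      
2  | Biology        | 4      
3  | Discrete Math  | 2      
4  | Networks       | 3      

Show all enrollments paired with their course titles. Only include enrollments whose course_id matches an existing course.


INNER JOIN keeps only enrollments rows whose course_id matches an id in courses. Walk through each enrollment:
  - enrollment 1 (Jack): course_id=3 -> matches Discrete Math
  - enrollment 2 (Beth): course_id=NULL, no match -> dropped
  - enrollment 3 (Olivia): course_id=3 -> matches Discrete Math
  - enrollment 4 (Eve): course_id=NULL, no match -> dropped
  - enrollment 5 (Leo): course_id=1 -> matches Linear Algebra
  - enrollment 6 (Victor): course_id=2 -> matches Biology
So 2 of 6 rows are dropped.

SQL:
SELECT a.student, b.title AS course
FROM enrollments a
INNER JOIN courses b ON a.course_id = b.id

Result:
student | course        
--------+---------------
Jack    | Discrete Math 
Olivia  | Discrete Math 
Leo     | Linear Algebra
Victor  | Biology       


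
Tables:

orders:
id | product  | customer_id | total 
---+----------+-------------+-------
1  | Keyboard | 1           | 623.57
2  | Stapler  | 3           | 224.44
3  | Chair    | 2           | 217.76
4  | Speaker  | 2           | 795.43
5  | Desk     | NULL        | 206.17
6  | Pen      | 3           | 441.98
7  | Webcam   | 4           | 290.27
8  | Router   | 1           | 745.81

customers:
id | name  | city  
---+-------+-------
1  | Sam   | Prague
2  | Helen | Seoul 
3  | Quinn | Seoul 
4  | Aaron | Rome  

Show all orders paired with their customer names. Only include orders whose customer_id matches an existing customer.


INNER JOIN keeps only orders rows whose customer_id matches an id in customers. Walk through each order:
  - order 1 (Keyboard): customer_id=1 -> matches Sam
  - order 2 (Stapler): customer_id=3 -> matches Quinn
  - order 3 (Chair): customer_id=2 -> matches Helen
  - order 4 (Speaker): customer_id=2 -> matches Helen
  - order 5 (Desk): customer_id=NULL, no match -> dropped
  - order 6 (Pen): customer_id=3 -> matches Quinn
  - order 7 (Webcam): customer_id=4 -> matches Aaron
  - order 8 (Router): customer_id=1 -> matches Sam
So 1 of 8 rows is dropped.

SQL:
SELECT a.product, b.name AS customer
FROM orders a
INNER JOIN customers b ON a.customer_id = b.id

Result:
product  | customer
---------+---------
Keyboard | Sam     
Stapler  | Quinn   
Chair    | Helen   
Speaker  | Helen   
Pen      | Quinn   
Webcam   | Aaron   
Router   | Sam     


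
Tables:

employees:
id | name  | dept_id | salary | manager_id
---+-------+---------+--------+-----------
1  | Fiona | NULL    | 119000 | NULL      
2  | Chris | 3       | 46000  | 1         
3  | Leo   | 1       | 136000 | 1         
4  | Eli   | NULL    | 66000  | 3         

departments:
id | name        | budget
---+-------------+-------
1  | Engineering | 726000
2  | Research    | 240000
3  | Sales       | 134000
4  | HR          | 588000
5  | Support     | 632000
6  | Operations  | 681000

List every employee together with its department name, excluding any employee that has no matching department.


INNER JOIN keeps only employees rows whose dept_id matches an id in departments. Walk through each employee:
  - employee 1 (Fiona): dept_id=NULL, no match -> dropped
  - employee 2 (Chris): dept_id=3 -> matches Sales
  - employee 3 (Leo): dept_id=1 -> matches Engineering
  - employee 4 (Eli): dept_id=NULL, no match -> dropped
So 2 of 4 rows are dropped.

SQL:
SELECT a.name, b.name AS department
FROM employees a
INNER JOIN departments b ON a.dept_id = b.id

Result:
name  | department 
------+------------
Chris | Sales      
Leo   | Engineering


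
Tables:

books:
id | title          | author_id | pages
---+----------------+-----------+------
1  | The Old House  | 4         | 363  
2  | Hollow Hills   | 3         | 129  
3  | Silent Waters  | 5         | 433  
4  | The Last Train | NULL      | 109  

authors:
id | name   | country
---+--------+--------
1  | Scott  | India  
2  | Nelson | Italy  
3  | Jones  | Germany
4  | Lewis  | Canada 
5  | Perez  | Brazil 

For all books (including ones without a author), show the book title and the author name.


LEFT JOIN keeps every row from books (the left table); where author_id has no match in authors, the author columns become NULL. Walk through each book:
  - book 1 (The Old House): author_id=4 -> matches Lewis
  - book 2 (Hollow Hills): author_id=3 -> matches Jones
  - book 3 (Silent Waters): author_id=5 -> matches Perez
  - book 4 (The Last Train): author_id=NULL, no match -> kept with NULL
All 4 rows appear; 1 has NULL author.

SQL:
SELECT a.title, b.name AS author
FROM books a
LEFT JOIN authors b ON a.author_id = b.id

Result:
title          | author
---------------+-------
The Old House  | Lewis 
Hollow Hills   | Jones 
Silent Waters  | Perez 
The Last Train | NULL  


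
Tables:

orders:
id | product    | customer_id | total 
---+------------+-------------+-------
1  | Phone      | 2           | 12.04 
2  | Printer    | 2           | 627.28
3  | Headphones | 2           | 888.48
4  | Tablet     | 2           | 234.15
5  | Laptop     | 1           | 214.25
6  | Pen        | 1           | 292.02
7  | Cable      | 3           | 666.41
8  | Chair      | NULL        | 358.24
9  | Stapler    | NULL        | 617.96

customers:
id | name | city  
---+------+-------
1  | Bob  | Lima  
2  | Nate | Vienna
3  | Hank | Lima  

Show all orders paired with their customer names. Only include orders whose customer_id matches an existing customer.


INNER JOIN keeps only orders rows whose customer_id matches an id in customers. Walk through each order:
  - order 1 (Phone): customer_id=2 -> matches Nate
  - order 2 (Printer): customer_id=2 -> matches Nate
  - order 3 (Headphones): customer_id=2 -> matches Nate
  - order 4 (Tablet): customer_id=2 -> matches Nate
  - order 5 (Laptop): customer_id=1 -> matches Bob
  - order 6 (Pen): customer_id=1 -> matches Bob
  - order 7 (Cable): customer_id=3 -> matches Hank
  - order 8 (Chair): customer_id=NULL, no match -> dropped
  - order 9 (Stapler): customer_id=NULL, no match -> dropped
So 2 of 9 rows are dropped.

SQL:
SELECT a.product, b.name AS customer
FROM orders a
INNER JOIN customers b ON a.customer_id = b.id

Result:
product    | customer
-----------+---------
Phone      | Nate    
Printer    | Nate    
Headphones | Nate    
Tablet     | Nate    
Laptop     | Bob     
Pen        | Bob     
Cable      | Hank    


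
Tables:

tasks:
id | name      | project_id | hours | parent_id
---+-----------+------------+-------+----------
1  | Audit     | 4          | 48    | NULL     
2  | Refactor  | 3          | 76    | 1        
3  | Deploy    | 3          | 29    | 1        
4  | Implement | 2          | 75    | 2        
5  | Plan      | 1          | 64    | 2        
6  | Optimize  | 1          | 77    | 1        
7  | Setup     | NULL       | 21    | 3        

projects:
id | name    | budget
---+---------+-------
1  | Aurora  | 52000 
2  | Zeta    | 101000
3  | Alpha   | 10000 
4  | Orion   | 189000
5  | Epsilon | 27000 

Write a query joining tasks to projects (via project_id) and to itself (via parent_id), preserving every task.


Two LEFT JOINs from the same base table tasks: one to projects via project_id, one to tasks itself via parent_id. Both are LEFT so every task is preserved.
Match against projects:
  - task 1 (Audit): project_id=4 -> matches Orion
  - task 2 (Refactor): project_id=3 -> matches Alpha
  - task 3 (Deploy): project_id=3 -> matches Alpha
  - task 4 (Implement): project_id=2 -> matches Zeta
  - task 5 (Plan): project_id=1 -> matches Aurora
  - task 6 (Optimize): project_id=1 -> matches Aurora
  - task 7 (Setup): project_id=NULL, no match -> kept with NULL
Match against tasks (self):
  - task 1 (Audit): parent_id=NULL -> NULL
  - task 2 (Refactor): parent_id=1 -> Audit
  - task 3 (Deploy): parent_id=1 -> Audit
  - task 4 (Implement): parent_id=2 -> Refactor
  - task 5 (Plan): parent_id=2 -> Refactor
  - task 6 (Optimize): parent_id=1 -> Audit
  - task 7 (Setup): parent_id=3 -> Deploy

SQL:
SELECT a.name, b.name AS project, c.name AS parent
FROM tasks a
LEFT JOIN projects b ON a.project_id = b.id
LEFT JOIN tasks c ON a.parent_id = c.id

Result:
name      | project | parent  
----------+---------+---------
Audit     | Orion   | NULL    
Refactor  | Alpha   | Audit   
Deploy    | Alpha   | Audit   
Implement | Zeta    | Refactor
Plan      | Aurora  | Refactor
Optimize  | Aurora  | Audit   
Setup     | NULL    | Deploy  


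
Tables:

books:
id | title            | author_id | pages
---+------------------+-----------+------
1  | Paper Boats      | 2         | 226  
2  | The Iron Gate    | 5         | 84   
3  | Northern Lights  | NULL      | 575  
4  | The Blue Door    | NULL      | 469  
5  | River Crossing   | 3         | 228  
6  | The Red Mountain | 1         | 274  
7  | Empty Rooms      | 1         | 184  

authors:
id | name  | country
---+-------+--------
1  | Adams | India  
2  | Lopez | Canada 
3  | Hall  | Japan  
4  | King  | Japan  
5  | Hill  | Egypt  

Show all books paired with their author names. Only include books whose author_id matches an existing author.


INNER JOIN keeps only books rows whose author_id matches an id in authors. Walk through each book:
  - book 1 (Paper Boats): author_id=2 -> matches Lopez
  - book 2 (The Iron Gate): author_id=5 -> matches Hill
  - book 3 (Northern Lights): author_id=NULL, no match -> dropped
  - book 4 (The Blue Door): author_id=NULL, no match -> dropped
  - book 5 (River Crossing): author_id=3 -> matches Hall
  - book 6 (The Red Mountain): author_id=1 -> matches Adams
  - book 7 (Empty Rooms): author_id=1 -> matches Adams
So 2 of 7 rows are dropped.

SQL:
SELECT a.title, b.name AS author
FROM books a
INNER JOIN authors b ON a.author_id = b.id

Result:
title            | author
-----------------+-------
Paper Boats      | Lopez 
The Iron Gate    | Hill  
River Crossing   | Hall  
The Red Mountain | Adams 
Empty Rooms      | Adams 


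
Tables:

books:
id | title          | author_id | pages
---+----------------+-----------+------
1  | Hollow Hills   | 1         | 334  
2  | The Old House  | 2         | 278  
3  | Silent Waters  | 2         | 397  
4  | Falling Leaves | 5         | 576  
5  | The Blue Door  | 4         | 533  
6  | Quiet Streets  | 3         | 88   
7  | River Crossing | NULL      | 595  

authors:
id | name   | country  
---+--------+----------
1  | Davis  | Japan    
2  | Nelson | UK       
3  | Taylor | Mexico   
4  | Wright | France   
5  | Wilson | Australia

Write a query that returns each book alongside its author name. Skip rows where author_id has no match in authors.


INNER JOIN keeps only books rows whose author_id matches an id in authors. Walk through each book:
  - book 1 (Hollow Hills): author_id=1 -> matches Davis
  - book 2 (The Old House): author_id=2 -> matches Nelson
  - book 3 (Silent Waters): author_id=2 -> matches Nelson
  - book 4 (Falling Leaves): author_id=5 -> matches Wilson
  - book 5 (The Blue Door): author_id=4 -> matches Wright
  - book 6 (Quiet Streets): author_id=3 -> matches Taylor
  - book 7 (River Crossing): author_id=NULL, no match -> dropped
So 1 of 7 rows is dropped.

SQL:
SELECT a.title, b.name AS author
FROM books a
INNER JOIN authors b ON a.author_id = b.id

Result:
title          | author
---------------+-------
Hollow Hills   | Davis 
The Old House  | Nelson
Silent Waters  | Nelson
Falling Leaves | Wilson
The Blue Door  | Wright
Quiet Streets  | Taylor


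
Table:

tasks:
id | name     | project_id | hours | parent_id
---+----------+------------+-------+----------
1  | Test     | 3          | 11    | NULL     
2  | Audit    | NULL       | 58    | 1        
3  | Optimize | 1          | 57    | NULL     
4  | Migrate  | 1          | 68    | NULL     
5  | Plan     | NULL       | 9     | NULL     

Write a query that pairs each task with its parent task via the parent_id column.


This is a self-join: tasks is joined to a second copy of itself, matching each row's parent_id to another row's id. Use LEFT JOIN so rows with parent_id=NULL are kept.
  - task 1 (Test): parent_id=NULL -> NULL
  - task 2 (Audit): parent_id=1 -> Test
  - task 3 (Optimize): parent_id=NULL -> NULL
  - task 4 (Migrate): parent_id=NULL -> NULL
  - task 5 (Plan): parent_id=NULL -> NULL

SQL:
SELECT a.name AS item, b.name AS parent
FROM tasks a
LEFT JOIN tasks b ON a.parent_id = b.id

Result:
item     | parent
---------+-------
Test     | NULL  
Audit    | Test  
Optimize | NULL  
Migrate  | NULL  
Plan     | NULL  


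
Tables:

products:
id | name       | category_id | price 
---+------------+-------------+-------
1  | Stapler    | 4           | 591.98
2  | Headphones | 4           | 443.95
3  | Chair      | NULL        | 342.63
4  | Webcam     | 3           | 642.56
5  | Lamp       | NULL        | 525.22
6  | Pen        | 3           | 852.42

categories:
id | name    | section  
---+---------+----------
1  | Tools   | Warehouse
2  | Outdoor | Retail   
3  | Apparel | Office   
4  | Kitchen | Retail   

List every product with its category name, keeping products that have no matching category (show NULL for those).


LEFT JOIN keeps every row from products (the left table); where category_id has no match in categories, the category columns become NULL. Walk through each product:
  - product 1 (Stapler): category_id=4 -> matches Kitchen
  - product 2 (Headphones): category_id=4 -> matches Kitchen
  - product 3 (Chair): category_id=NULL, no match -> kept with NULL
  - product 4 (Webcam): category_id=3 -> matches Apparel
  - product 5 (Lamp): category_id=NULL, no match -> kept with NULL
  - product 6 (Pen): category_id=3 -> matches Apparel
All 6 rows appear; 2 have NULL category.

SQL:
SELECT a.name, b.name AS category
FROM products a
LEFT JOIN categories b ON a.category_id = b.id

Result:
name       | category
-----------+---------
Stapler    | Kitchen 
Headphones | Kitchen 
Chair      | NULL    
Webcam     | Apparel 
Lamp       | NULL    
Pen        | Apparel 


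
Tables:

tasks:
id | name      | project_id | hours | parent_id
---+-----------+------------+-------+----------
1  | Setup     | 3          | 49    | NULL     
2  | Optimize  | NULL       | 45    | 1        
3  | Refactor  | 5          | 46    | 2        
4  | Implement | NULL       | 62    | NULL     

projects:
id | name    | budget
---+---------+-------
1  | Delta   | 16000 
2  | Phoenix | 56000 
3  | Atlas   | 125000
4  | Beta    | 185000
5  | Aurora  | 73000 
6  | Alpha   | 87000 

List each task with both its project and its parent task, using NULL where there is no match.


Two LEFT JOINs from the same base table tasks: one to projects via project_id, one to tasks itself via parent_id. Both are LEFT so every task is preserved.
Match against projects:
  - task 1 (Setup): project_id=3 -> matches Atlas
  - task 2 (Optimize): project_id=NULL, no match -> kept with NULL
  - task 3 (Refactor): project_id=5 -> matches Aurora
  - task 4 (Implement): project_id=NULL, no match -> kept with NULL
Match against tasks (self):
  - task 1 (Setup): parent_id=NULL -> NULL
  - task 2 (Optimize): parent_id=1 -> Setup
  - task 3 (Refactor): parent_id=2 -> Optimize
  - task 4 (Implement): parent_id=NULL -> NULL

SQL:
SELECT a.name, b.name AS project, c.name AS parent
FROM tasks a
LEFT JOIN projects b ON a.project_id = b.id
LEFT JOIN tasks c ON a.parent_id = c.id

Result:
name      | project | parent  
----------+---------+---------
Setup     | Atlas   | NULL    
Optimize  | NULL    | Setup   
Refactor  | Aurora  | Optimize
Implement | NULL    | NULL    
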